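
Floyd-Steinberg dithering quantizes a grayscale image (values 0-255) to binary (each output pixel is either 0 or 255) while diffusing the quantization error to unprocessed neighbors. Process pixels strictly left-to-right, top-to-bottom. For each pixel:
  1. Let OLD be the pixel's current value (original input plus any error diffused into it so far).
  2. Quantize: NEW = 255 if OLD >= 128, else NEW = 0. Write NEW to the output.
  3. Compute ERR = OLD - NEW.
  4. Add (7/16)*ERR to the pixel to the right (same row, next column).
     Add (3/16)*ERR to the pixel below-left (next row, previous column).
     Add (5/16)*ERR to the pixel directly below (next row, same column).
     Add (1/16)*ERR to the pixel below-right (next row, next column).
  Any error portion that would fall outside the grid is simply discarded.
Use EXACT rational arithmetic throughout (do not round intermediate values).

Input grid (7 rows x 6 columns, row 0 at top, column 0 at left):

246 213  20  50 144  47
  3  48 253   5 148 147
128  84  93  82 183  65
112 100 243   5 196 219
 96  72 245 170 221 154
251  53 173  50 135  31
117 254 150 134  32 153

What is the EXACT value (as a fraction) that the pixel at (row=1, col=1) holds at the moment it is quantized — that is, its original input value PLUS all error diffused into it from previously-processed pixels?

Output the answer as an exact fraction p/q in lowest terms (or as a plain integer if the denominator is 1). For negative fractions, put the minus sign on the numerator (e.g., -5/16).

Answer: 60165/2048

Derivation:
(0,0): OLD=246 → NEW=255, ERR=-9
(0,1): OLD=3345/16 → NEW=255, ERR=-735/16
(0,2): OLD=-25/256 → NEW=0, ERR=-25/256
(0,3): OLD=204625/4096 → NEW=0, ERR=204625/4096
(0,4): OLD=10869559/65536 → NEW=255, ERR=-5842121/65536
(0,5): OLD=8388225/1048576 → NEW=0, ERR=8388225/1048576
(1,0): OLD=-2157/256 → NEW=0, ERR=-2157/256
(1,1): OLD=60165/2048 → NEW=0, ERR=60165/2048
Target (1,1): original=48, with diffused error = 60165/2048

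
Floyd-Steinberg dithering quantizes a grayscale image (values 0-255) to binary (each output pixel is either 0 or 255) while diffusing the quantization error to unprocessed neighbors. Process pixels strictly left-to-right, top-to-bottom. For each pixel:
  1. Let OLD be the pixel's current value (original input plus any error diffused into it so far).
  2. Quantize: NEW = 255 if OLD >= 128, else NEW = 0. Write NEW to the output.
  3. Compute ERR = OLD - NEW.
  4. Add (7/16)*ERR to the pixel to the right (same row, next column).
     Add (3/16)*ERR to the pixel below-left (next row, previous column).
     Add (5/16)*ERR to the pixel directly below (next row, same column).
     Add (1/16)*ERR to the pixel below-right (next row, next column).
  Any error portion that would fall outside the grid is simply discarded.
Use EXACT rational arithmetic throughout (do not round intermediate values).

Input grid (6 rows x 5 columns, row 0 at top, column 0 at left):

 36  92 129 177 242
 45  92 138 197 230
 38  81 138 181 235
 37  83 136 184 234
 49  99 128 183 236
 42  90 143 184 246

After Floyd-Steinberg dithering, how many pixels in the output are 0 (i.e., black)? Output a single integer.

(0,0): OLD=36 → NEW=0, ERR=36
(0,1): OLD=431/4 → NEW=0, ERR=431/4
(0,2): OLD=11273/64 → NEW=255, ERR=-5047/64
(0,3): OLD=145919/1024 → NEW=255, ERR=-115201/1024
(0,4): OLD=3158521/16384 → NEW=255, ERR=-1019399/16384
(1,0): OLD=4893/64 → NEW=0, ERR=4893/64
(1,1): OLD=75051/512 → NEW=255, ERR=-55509/512
(1,2): OLD=844839/16384 → NEW=0, ERR=844839/16384
(1,3): OLD=10997483/65536 → NEW=255, ERR=-5714197/65536
(1,4): OLD=173412257/1048576 → NEW=255, ERR=-93974623/1048576
(2,0): OLD=340489/8192 → NEW=0, ERR=340489/8192
(2,1): OLD=20906195/262144 → NEW=0, ERR=20906195/262144
(2,2): OLD=695753465/4194304 → NEW=255, ERR=-373794055/4194304
(2,3): OLD=6790186267/67108864 → NEW=0, ERR=6790186267/67108864
(2,4): OLD=263937415421/1073741824 → NEW=255, ERR=-9866749699/1073741824
(3,0): OLD=272386073/4194304 → NEW=0, ERR=272386073/4194304
(3,1): OLD=4101091013/33554432 → NEW=0, ERR=4101091013/33554432
(3,2): OLD=199263182567/1073741824 → NEW=255, ERR=-74540982553/1073741824
(3,3): OLD=382154053271/2147483648 → NEW=255, ERR=-165454276969/2147483648
(3,4): OLD=7000617302883/34359738368 → NEW=255, ERR=-1761115980957/34359738368
(4,0): OLD=49505390647/536870912 → NEW=0, ERR=49505390647/536870912
(4,1): OLD=2896164967383/17179869184 → NEW=255, ERR=-1484701674537/17179869184
(4,2): OLD=16957037714233/274877906944 → NEW=0, ERR=16957037714233/274877906944
(4,3): OLD=756301763194967/4398046511104 → NEW=255, ERR=-365200097136553/4398046511104
(4,4): OLD=12584658358927841/70368744177664 → NEW=255, ERR=-5359371406376479/70368744177664
(5,0): OLD=15011629571557/274877906944 → NEW=0, ERR=15011629571557/274877906944
(5,1): OLD=229173666095631/2199023255552 → NEW=0, ERR=229173666095631/2199023255552
(5,2): OLD=13152040839792295/70368744177664 → NEW=255, ERR=-4791988925512025/70368744177664
(5,3): OLD=33167135011312153/281474976710656 → NEW=0, ERR=33167135011312153/281474976710656
(5,4): OLD=1209495219068058115/4503599627370496 → NEW=255, ERR=61077314088581635/4503599627370496
Output grid:
  Row 0: ..###  (2 black, running=2)
  Row 1: .#.##  (2 black, running=4)
  Row 2: ..#.#  (3 black, running=7)
  Row 3: ..###  (2 black, running=9)
  Row 4: .#.##  (2 black, running=11)
  Row 5: ..#.#  (3 black, running=14)

Answer: 14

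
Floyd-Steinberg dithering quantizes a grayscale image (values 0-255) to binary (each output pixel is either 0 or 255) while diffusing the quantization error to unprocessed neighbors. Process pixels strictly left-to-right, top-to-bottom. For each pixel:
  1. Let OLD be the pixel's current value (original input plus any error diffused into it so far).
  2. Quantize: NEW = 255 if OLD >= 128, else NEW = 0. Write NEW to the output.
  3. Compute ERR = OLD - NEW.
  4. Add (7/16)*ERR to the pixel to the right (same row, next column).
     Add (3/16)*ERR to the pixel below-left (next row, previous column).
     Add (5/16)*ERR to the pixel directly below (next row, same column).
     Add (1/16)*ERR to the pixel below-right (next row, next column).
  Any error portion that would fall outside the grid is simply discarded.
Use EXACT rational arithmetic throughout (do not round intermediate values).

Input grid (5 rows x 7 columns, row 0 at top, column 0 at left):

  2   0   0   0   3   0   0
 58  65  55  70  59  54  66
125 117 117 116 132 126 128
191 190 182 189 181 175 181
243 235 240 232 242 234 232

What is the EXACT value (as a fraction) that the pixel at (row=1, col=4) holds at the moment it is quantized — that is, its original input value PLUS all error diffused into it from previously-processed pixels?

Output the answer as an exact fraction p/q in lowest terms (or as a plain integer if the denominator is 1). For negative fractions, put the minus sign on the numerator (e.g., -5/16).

Answer: 917180761/8388608

Derivation:
(0,0): OLD=2 → NEW=0, ERR=2
(0,1): OLD=7/8 → NEW=0, ERR=7/8
(0,2): OLD=49/128 → NEW=0, ERR=49/128
(0,3): OLD=343/2048 → NEW=0, ERR=343/2048
(0,4): OLD=100705/32768 → NEW=0, ERR=100705/32768
(0,5): OLD=704935/524288 → NEW=0, ERR=704935/524288
(0,6): OLD=4934545/8388608 → NEW=0, ERR=4934545/8388608
(1,0): OLD=7525/128 → NEW=0, ERR=7525/128
(1,1): OLD=93379/1024 → NEW=0, ERR=93379/1024
(1,2): OLD=3116287/32768 → NEW=0, ERR=3116287/32768
(1,3): OLD=14714067/131072 → NEW=0, ERR=14714067/131072
(1,4): OLD=917180761/8388608 → NEW=0, ERR=917180761/8388608
Target (1,4): original=59, with diffused error = 917180761/8388608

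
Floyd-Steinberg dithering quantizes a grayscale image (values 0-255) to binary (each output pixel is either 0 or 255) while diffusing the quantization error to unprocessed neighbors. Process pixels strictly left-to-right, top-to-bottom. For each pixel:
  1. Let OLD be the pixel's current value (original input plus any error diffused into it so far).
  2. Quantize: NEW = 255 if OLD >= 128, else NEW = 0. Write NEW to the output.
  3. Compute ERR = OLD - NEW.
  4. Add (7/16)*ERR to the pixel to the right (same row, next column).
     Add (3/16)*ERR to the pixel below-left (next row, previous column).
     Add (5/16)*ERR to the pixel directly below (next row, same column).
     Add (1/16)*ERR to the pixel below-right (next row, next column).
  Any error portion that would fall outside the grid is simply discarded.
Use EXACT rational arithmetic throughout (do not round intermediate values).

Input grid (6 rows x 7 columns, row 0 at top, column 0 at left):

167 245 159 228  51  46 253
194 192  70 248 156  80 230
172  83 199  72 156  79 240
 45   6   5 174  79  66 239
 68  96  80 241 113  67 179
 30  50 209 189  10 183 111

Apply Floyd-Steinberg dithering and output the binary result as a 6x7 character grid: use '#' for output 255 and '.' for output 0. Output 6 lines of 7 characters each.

Answer: ####..#
#..##.#
#.#.#.#
...#..#
.#.##.#
..##.#.

Derivation:
(0,0): OLD=167 → NEW=255, ERR=-88
(0,1): OLD=413/2 → NEW=255, ERR=-97/2
(0,2): OLD=4409/32 → NEW=255, ERR=-3751/32
(0,3): OLD=90479/512 → NEW=255, ERR=-40081/512
(0,4): OLD=137225/8192 → NEW=0, ERR=137225/8192
(0,5): OLD=6989887/131072 → NEW=0, ERR=6989887/131072
(0,6): OLD=579508665/2097152 → NEW=255, ERR=44734905/2097152
(1,0): OLD=5037/32 → NEW=255, ERR=-3123/32
(1,1): OLD=27307/256 → NEW=0, ERR=27307/256
(1,2): OLD=510583/8192 → NEW=0, ERR=510583/8192
(1,3): OLD=8081219/32768 → NEW=255, ERR=-274621/32768
(1,4): OLD=341153249/2097152 → NEW=255, ERR=-193620511/2097152
(1,5): OLD=1028768129/16777216 → NEW=0, ERR=1028768129/16777216
(1,6): OLD=71625633519/268435456 → NEW=255, ERR=3174592239/268435456
(2,0): OLD=661513/4096 → NEW=255, ERR=-382967/4096
(2,1): OLD=10618819/131072 → NEW=0, ERR=10618819/131072
(2,2): OLD=543197353/2097152 → NEW=255, ERR=8423593/2097152
(2,3): OLD=968426625/16777216 → NEW=0, ERR=968426625/16777216
(2,4): OLD=21927897753/134217728 → NEW=255, ERR=-12297622887/134217728
(2,5): OLD=234177497595/4294967296 → NEW=0, ERR=234177497595/4294967296
(2,6): OLD=18649248919949/68719476736 → NEW=255, ERR=1125782352269/68719476736
(3,0): OLD=64953577/2097152 → NEW=0, ERR=64953577/2097152
(3,1): OLD=667349413/16777216 → NEW=0, ERR=667349413/16777216
(3,2): OLD=5307527799/134217728 → NEW=0, ERR=5307527799/134217728
(3,3): OLD=103299538909/536870912 → NEW=255, ERR=-33602543651/536870912
(3,4): OLD=2529926264553/68719476736 → NEW=0, ERR=2529926264553/68719476736
(3,5): OLD=53046207615675/549755813888 → NEW=0, ERR=53046207615675/549755813888
(3,6): OLD=2548595699400357/8796093022208 → NEW=255, ERR=305591978737317/8796093022208
(4,0): OLD=22853802327/268435456 → NEW=0, ERR=22853802327/268435456
(4,1): OLD=665840654395/4294967296 → NEW=255, ERR=-429376006085/4294967296
(4,2): OLD=2705510946229/68719476736 → NEW=0, ERR=2705510946229/68719476736
(4,3): OLD=136361242003863/549755813888 → NEW=255, ERR=-3826490537577/549755813888
(4,4): OLD=596549873238493/4398046511104 → NEW=255, ERR=-524951987093027/4398046511104
(4,5): OLD=7564387007833333/140737488355328 → NEW=0, ERR=7564387007833333/140737488355328
(4,6): OLD=494050063153090883/2251799813685248 → NEW=255, ERR=-80158889336647357/2251799813685248
(5,0): OLD=2601760469985/68719476736 → NEW=0, ERR=2601760469985/68719476736
(5,1): OLD=26402465213147/549755813888 → NEW=0, ERR=26402465213147/549755813888
(5,2): OLD=1032490767795525/4398046511104 → NEW=255, ERR=-89011092535995/4398046511104
(5,3): OLD=5560926059801513/35184372088832 → NEW=255, ERR=-3411088822850647/35184372088832
(5,4): OLD=-135271227391969669/2251799813685248 → NEW=0, ERR=-135271227391969669/2251799813685248
(5,5): OLD=2871135068975856603/18014398509481984 → NEW=255, ERR=-1722536550942049317/18014398509481984
(5,6): OLD=17697701859782430709/288230376151711744 → NEW=0, ERR=17697701859782430709/288230376151711744
Row 0: ####..#
Row 1: #..##.#
Row 2: #.#.#.#
Row 3: ...#..#
Row 4: .#.##.#
Row 5: ..##.#.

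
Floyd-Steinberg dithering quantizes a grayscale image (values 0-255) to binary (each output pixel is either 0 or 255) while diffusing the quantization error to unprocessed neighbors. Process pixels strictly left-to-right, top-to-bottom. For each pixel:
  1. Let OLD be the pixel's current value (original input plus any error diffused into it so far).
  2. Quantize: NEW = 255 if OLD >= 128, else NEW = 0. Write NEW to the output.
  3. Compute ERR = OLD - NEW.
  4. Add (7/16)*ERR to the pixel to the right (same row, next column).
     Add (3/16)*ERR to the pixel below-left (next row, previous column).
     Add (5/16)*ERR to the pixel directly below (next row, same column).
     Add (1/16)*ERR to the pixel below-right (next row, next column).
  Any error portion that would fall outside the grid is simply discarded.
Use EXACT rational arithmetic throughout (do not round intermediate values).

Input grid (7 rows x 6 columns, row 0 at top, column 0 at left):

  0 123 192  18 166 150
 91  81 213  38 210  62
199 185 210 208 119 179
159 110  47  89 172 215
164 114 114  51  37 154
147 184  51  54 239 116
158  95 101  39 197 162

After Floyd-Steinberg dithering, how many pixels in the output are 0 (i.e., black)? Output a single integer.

(0,0): OLD=0 → NEW=0, ERR=0
(0,1): OLD=123 → NEW=0, ERR=123
(0,2): OLD=3933/16 → NEW=255, ERR=-147/16
(0,3): OLD=3579/256 → NEW=0, ERR=3579/256
(0,4): OLD=704989/4096 → NEW=255, ERR=-339491/4096
(0,5): OLD=7453963/65536 → NEW=0, ERR=7453963/65536
(1,0): OLD=1825/16 → NEW=0, ERR=1825/16
(1,1): OLD=21455/128 → NEW=255, ERR=-11185/128
(1,2): OLD=746323/4096 → NEW=255, ERR=-298157/4096
(1,3): OLD=-91629/16384 → NEW=0, ERR=-91629/16384
(1,4): OLD=213754181/1048576 → NEW=255, ERR=-53632699/1048576
(1,5): OLD=1174165843/16777216 → NEW=0, ERR=1174165843/16777216
(2,0): OLD=446997/2048 → NEW=255, ERR=-75243/2048
(2,1): OLD=8853887/65536 → NEW=255, ERR=-7857793/65536
(2,2): OLD=134517581/1048576 → NEW=255, ERR=-132869299/1048576
(2,3): OLD=1146514133/8388608 → NEW=255, ERR=-992580907/8388608
(2,4): OLD=17185740079/268435456 → NEW=0, ERR=17185740079/268435456
(2,5): OLD=969302623033/4294967296 → NEW=255, ERR=-125914037447/4294967296
(3,0): OLD=131111325/1048576 → NEW=0, ERR=131111325/1048576
(3,1): OLD=848758641/8388608 → NEW=0, ERR=848758641/8388608
(3,2): OLD=1475615759/67108864 → NEW=0, ERR=1475615759/67108864
(3,3): OLD=282299065169/4294967296 → NEW=0, ERR=282299065169/4294967296
(3,4): OLD=7142379562185/34359738368 → NEW=255, ERR=-1619353721655/34359738368
(3,5): OLD=104025237166567/549755813888 → NEW=255, ERR=-36162495374873/549755813888
(4,0): OLD=29802436315/134217728 → NEW=255, ERR=-4423084325/134217728
(4,1): OLD=307388181031/2147483648 → NEW=255, ERR=-240220149209/2147483648
(4,2): OLD=6224596921557/68719476736 → NEW=0, ERR=6224596921557/68719476736
(4,3): OLD=114026104888281/1099511627776 → NEW=0, ERR=114026104888281/1099511627776
(4,4): OLD=1045290610830585/17592186044416 → NEW=0, ERR=1045290610830585/17592186044416
(4,5): OLD=44049072323788079/281474976710656 → NEW=255, ERR=-27727046737429201/281474976710656
(5,0): OLD=3976374346469/34359738368 → NEW=0, ERR=3976374346469/34359738368
(5,1): OLD=235953328078181/1099511627776 → NEW=255, ERR=-44422137004699/1099511627776
(5,2): OLD=651649940613359/8796093022208 → NEW=0, ERR=651649940613359/8796093022208
(5,3): OLD=38174204946435277/281474976710656 → NEW=255, ERR=-33601914114782003/281474976710656
(5,4): OLD=108847462955454207/562949953421312 → NEW=255, ERR=-34704775166980353/562949953421312
(5,5): OLD=558080519553379311/9007199254740992 → NEW=0, ERR=558080519553379311/9007199254740992
(6,0): OLD=3282518879438671/17592186044416 → NEW=255, ERR=-1203488561887409/17592186044416
(6,1): OLD=20707735202996819/281474976710656 → NEW=0, ERR=20707735202996819/281474976710656
(6,2): OLD=147975972466496579/1125899906842624 → NEW=255, ERR=-139128503778372541/1125899906842624
(6,3): OLD=-1068193725477822637/18014398509481984 → NEW=0, ERR=-1068193725477822637/18014398509481984
(6,4): OLD=44949224610799826303/288230376151711744 → NEW=255, ERR=-28549521307886668417/288230376151711744
(6,5): OLD=618770524073076910553/4611686018427387904 → NEW=255, ERR=-557209410625907004967/4611686018427387904
Output grid:
  Row 0: ..#.#.  (4 black, running=4)
  Row 1: .##.#.  (3 black, running=7)
  Row 2: ####.#  (1 black, running=8)
  Row 3: ....##  (4 black, running=12)
  Row 4: ##...#  (3 black, running=15)
  Row 5: .#.##.  (3 black, running=18)
  Row 6: #.#.##  (2 black, running=20)

Answer: 20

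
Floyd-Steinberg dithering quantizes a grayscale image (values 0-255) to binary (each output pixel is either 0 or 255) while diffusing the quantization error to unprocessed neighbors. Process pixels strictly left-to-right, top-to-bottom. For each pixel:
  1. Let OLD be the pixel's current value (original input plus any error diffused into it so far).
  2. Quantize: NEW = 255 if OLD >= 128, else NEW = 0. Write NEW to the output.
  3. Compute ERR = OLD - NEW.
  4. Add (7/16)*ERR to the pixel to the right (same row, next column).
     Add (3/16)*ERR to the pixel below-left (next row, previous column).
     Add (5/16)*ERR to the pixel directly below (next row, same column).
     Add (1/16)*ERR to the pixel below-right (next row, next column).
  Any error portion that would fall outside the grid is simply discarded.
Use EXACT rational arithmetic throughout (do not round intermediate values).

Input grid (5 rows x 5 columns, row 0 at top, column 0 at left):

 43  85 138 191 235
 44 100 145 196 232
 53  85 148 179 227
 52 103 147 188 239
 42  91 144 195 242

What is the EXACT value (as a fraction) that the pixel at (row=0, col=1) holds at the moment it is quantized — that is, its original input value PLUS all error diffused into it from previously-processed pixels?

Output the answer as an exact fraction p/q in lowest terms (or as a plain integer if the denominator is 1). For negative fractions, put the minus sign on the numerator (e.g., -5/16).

Answer: 1661/16

Derivation:
(0,0): OLD=43 → NEW=0, ERR=43
(0,1): OLD=1661/16 → NEW=0, ERR=1661/16
Target (0,1): original=85, with diffused error = 1661/16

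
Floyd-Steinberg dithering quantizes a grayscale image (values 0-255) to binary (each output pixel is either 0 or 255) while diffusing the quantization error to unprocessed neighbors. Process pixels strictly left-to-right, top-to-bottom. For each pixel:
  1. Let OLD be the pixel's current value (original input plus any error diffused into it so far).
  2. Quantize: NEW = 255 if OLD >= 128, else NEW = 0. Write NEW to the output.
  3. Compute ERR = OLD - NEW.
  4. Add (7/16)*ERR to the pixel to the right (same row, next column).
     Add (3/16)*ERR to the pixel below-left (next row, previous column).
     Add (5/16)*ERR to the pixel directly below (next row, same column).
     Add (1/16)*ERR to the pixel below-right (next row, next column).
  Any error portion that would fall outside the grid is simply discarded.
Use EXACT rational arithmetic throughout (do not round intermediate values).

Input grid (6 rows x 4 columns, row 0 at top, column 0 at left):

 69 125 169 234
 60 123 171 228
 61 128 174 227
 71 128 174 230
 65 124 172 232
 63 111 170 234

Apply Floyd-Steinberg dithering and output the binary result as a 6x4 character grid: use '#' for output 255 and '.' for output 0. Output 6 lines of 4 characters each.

(0,0): OLD=69 → NEW=0, ERR=69
(0,1): OLD=2483/16 → NEW=255, ERR=-1597/16
(0,2): OLD=32085/256 → NEW=0, ERR=32085/256
(0,3): OLD=1183059/4096 → NEW=255, ERR=138579/4096
(1,0): OLD=16089/256 → NEW=0, ERR=16089/256
(1,1): OLD=301295/2048 → NEW=255, ERR=-220945/2048
(1,2): OLD=10687131/65536 → NEW=255, ERR=-6024549/65536
(1,3): OLD=216203565/1048576 → NEW=255, ERR=-51183315/1048576
(2,0): OLD=1979573/32768 → NEW=0, ERR=1979573/32768
(2,1): OLD=112625687/1048576 → NEW=0, ERR=112625687/1048576
(2,2): OLD=369872211/2097152 → NEW=255, ERR=-164901549/2097152
(2,3): OLD=5757926503/33554432 → NEW=255, ERR=-2798453657/33554432
(3,0): OLD=1845791077/16777216 → NEW=0, ERR=1845791077/16777216
(3,1): OLD=53346235067/268435456 → NEW=255, ERR=-15104806213/268435456
(3,2): OLD=497722962757/4294967296 → NEW=0, ERR=497722962757/4294967296
(3,3): OLD=17160811675747/68719476736 → NEW=255, ERR=-362654891933/68719476736
(4,0): OLD=381521741761/4294967296 → NEW=0, ERR=381521741761/4294967296
(4,1): OLD=5974587107267/34359738368 → NEW=255, ERR=-2787146176573/34359738368
(4,2): OLD=184958995459683/1099511627776 → NEW=255, ERR=-95416469623197/1099511627776
(4,3): OLD=3511876562053285/17592186044416 → NEW=255, ERR=-974130879272795/17592186044416
(5,0): OLD=41534047415665/549755813888 → NEW=0, ERR=41534047415665/549755813888
(5,1): OLD=1899686083519031/17592186044416 → NEW=0, ERR=1899686083519031/17592186044416
(5,2): OLD=1536431861730163/8796093022208 → NEW=255, ERR=-706571858932877/8796093022208
(5,3): OLD=49575820614898099/281474976710656 → NEW=255, ERR=-22200298446319181/281474976710656
Row 0: .#.#
Row 1: .###
Row 2: ..##
Row 3: .#.#
Row 4: .###
Row 5: ..##

Answer: .#.#
.###
..##
.#.#
.###
..##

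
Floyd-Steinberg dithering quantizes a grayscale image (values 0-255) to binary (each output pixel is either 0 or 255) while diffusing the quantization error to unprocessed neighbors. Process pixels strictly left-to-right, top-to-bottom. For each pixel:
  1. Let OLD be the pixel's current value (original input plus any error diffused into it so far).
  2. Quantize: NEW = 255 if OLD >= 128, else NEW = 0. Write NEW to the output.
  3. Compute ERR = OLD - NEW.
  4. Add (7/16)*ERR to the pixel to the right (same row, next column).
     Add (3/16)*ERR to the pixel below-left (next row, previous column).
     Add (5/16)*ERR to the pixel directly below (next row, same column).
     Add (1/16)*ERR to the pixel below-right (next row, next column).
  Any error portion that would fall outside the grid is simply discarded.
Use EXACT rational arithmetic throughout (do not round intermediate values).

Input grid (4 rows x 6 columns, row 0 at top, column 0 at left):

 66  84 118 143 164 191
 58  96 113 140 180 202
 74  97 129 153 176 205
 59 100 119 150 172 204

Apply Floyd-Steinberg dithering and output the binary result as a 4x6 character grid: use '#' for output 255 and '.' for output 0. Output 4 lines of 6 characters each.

Answer: ..#.##
.#.##.
..#.##
.#.#.#

Derivation:
(0,0): OLD=66 → NEW=0, ERR=66
(0,1): OLD=903/8 → NEW=0, ERR=903/8
(0,2): OLD=21425/128 → NEW=255, ERR=-11215/128
(0,3): OLD=214359/2048 → NEW=0, ERR=214359/2048
(0,4): OLD=6874465/32768 → NEW=255, ERR=-1481375/32768
(0,5): OLD=89769383/524288 → NEW=255, ERR=-43924057/524288
(1,0): OLD=12773/128 → NEW=0, ERR=12773/128
(1,1): OLD=166531/1024 → NEW=255, ERR=-94589/1024
(1,2): OLD=2355583/32768 → NEW=0, ERR=2355583/32768
(1,3): OLD=24930739/131072 → NEW=255, ERR=-8492621/131072
(1,4): OLD=1076749785/8388608 → NEW=255, ERR=-1062345255/8388608
(1,5): OLD=15782407711/134217728 → NEW=0, ERR=15782407711/134217728
(2,0): OLD=1439569/16384 → NEW=0, ERR=1439569/16384
(2,1): OLD=66212299/524288 → NEW=0, ERR=66212299/524288
(2,2): OLD=1583722145/8388608 → NEW=255, ERR=-555372895/8388608
(2,3): OLD=5673028441/67108864 → NEW=0, ERR=5673028441/67108864
(2,4): OLD=411042679051/2147483648 → NEW=255, ERR=-136565651189/2147483648
(2,5): OLD=7078419038717/34359738368 → NEW=255, ERR=-1683314245123/34359738368
(3,0): OLD=923895809/8388608 → NEW=0, ERR=923895809/8388608
(3,1): OLD=12128484013/67108864 → NEW=255, ERR=-4984276307/67108864
(3,2): OLD=48082343351/536870912 → NEW=0, ERR=48082343351/536870912
(3,3): OLD=6856078504901/34359738368 → NEW=255, ERR=-1905654778939/34359738368
(3,4): OLD=34073906133733/274877906944 → NEW=0, ERR=34073906133733/274877906944
(3,5): OLD=1050905858044235/4398046511104 → NEW=255, ERR=-70596002287285/4398046511104
Row 0: ..#.##
Row 1: .#.##.
Row 2: ..#.##
Row 3: .#.#.#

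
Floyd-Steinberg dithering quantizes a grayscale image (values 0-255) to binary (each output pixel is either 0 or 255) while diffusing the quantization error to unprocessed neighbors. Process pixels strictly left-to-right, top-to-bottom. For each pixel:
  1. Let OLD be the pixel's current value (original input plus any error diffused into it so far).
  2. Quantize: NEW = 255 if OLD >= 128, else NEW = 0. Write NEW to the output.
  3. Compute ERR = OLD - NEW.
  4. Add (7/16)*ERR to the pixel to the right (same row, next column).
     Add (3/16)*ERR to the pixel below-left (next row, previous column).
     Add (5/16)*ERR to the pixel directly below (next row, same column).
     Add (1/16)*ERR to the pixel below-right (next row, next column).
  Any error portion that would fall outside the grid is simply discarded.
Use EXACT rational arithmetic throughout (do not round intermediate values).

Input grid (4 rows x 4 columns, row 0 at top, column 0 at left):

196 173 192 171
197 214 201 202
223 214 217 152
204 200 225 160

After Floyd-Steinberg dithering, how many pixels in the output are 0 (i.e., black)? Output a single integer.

Answer: 3

Derivation:
(0,0): OLD=196 → NEW=255, ERR=-59
(0,1): OLD=2355/16 → NEW=255, ERR=-1725/16
(0,2): OLD=37077/256 → NEW=255, ERR=-28203/256
(0,3): OLD=502995/4096 → NEW=0, ERR=502995/4096
(1,0): OLD=40537/256 → NEW=255, ERR=-24743/256
(1,1): OLD=232815/2048 → NEW=0, ERR=232815/2048
(1,2): OLD=15243291/65536 → NEW=255, ERR=-1468389/65536
(1,3): OLD=234553261/1048576 → NEW=255, ERR=-32833619/1048576
(2,0): OLD=7015989/32768 → NEW=255, ERR=-1339851/32768
(2,1): OLD=232148375/1048576 → NEW=255, ERR=-35238505/1048576
(2,2): OLD=412151955/2097152 → NEW=255, ERR=-122621805/2097152
(2,3): OLD=3866596391/33554432 → NEW=0, ERR=3866596391/33554432
(3,0): OLD=3102460389/16777216 → NEW=255, ERR=-1175729691/16777216
(3,1): OLD=39008975931/268435456 → NEW=255, ERR=-29442065349/268435456
(3,2): OLD=765572485061/4294967296 → NEW=255, ERR=-329644175419/4294967296
(3,3): OLD=10911099283427/68719476736 → NEW=255, ERR=-6612367284253/68719476736
Output grid:
  Row 0: ###.  (1 black, running=1)
  Row 1: #.##  (1 black, running=2)
  Row 2: ###.  (1 black, running=3)
  Row 3: ####  (0 black, running=3)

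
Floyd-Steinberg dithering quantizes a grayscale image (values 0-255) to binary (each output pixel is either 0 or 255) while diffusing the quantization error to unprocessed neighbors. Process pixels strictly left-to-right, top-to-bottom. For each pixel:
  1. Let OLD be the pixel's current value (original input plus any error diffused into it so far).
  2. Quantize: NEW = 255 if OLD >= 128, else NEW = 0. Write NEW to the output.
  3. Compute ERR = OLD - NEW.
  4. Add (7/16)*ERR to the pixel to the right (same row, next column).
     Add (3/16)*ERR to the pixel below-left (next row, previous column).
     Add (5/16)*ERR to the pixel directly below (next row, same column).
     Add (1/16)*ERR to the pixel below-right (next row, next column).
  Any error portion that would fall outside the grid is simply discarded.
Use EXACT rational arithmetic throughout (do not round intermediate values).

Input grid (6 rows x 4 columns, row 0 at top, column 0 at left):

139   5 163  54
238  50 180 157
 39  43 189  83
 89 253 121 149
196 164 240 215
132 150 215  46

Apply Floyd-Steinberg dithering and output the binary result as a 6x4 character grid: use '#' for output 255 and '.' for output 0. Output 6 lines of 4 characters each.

Answer: #.#.
#.#.
..#.
.#.#
####
.##.

Derivation:
(0,0): OLD=139 → NEW=255, ERR=-116
(0,1): OLD=-183/4 → NEW=0, ERR=-183/4
(0,2): OLD=9151/64 → NEW=255, ERR=-7169/64
(0,3): OLD=5113/1024 → NEW=0, ERR=5113/1024
(1,0): OLD=12363/64 → NEW=255, ERR=-3957/64
(1,1): OLD=-10035/512 → NEW=0, ERR=-10035/512
(1,2): OLD=2203601/16384 → NEW=255, ERR=-1974319/16384
(1,3): OLD=25910151/262144 → NEW=0, ERR=25910151/262144
(2,0): OLD=131103/8192 → NEW=0, ERR=131103/8192
(2,1): OLD=4566085/262144 → NEW=0, ERR=4566085/262144
(2,2): OLD=92416633/524288 → NEW=255, ERR=-41276807/524288
(2,3): OLD=603240117/8388608 → NEW=0, ERR=603240117/8388608
(3,0): OLD=407967791/4194304 → NEW=0, ERR=407967791/4194304
(3,1): OLD=19276085297/67108864 → NEW=255, ERR=2163324977/67108864
(3,2): OLD=134295559631/1073741824 → NEW=0, ERR=134295559631/1073741824
(3,3): OLD=3801408199977/17179869184 → NEW=255, ERR=-579458441943/17179869184
(4,0): OLD=249580795715/1073741824 → NEW=255, ERR=-24223369405/1073741824
(4,1): OLD=1664163695945/8589934592 → NEW=255, ERR=-526269625015/8589934592
(4,2): OLD=68162003555113/274877906944 → NEW=255, ERR=-1931862715607/274877906944
(4,3): OLD=920079948788207/4398046511104 → NEW=255, ERR=-201421911543313/4398046511104
(5,0): OLD=15594198207059/137438953472 → NEW=0, ERR=15594198207059/137438953472
(5,1): OLD=781825840847525/4398046511104 → NEW=255, ERR=-339676019483995/4398046511104
(5,2): OLD=366352595685113/2199023255552 → NEW=255, ERR=-194398334480647/2199023255552
(5,3): OLD=-522633811722791/70368744177664 → NEW=0, ERR=-522633811722791/70368744177664
Row 0: #.#.
Row 1: #.#.
Row 2: ..#.
Row 3: .#.#
Row 4: ####
Row 5: .##.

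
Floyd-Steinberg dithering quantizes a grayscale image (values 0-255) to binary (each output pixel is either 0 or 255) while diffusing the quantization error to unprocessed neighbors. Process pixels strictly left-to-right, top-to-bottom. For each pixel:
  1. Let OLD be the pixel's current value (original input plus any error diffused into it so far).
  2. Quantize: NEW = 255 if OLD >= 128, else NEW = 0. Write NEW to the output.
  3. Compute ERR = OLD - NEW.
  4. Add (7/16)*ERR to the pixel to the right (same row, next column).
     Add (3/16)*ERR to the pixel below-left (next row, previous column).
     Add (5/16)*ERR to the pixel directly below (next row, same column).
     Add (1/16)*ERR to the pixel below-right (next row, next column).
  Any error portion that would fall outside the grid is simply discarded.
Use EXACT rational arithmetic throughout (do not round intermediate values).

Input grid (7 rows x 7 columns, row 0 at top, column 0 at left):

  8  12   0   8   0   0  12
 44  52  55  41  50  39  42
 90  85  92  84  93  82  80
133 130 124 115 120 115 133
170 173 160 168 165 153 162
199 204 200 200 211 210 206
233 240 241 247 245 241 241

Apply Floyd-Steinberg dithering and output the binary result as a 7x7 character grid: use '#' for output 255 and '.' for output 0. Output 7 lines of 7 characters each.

Answer: .......
.......
.#.#.#.
#.#.#.#
##.##.#
#######
#######

Derivation:
(0,0): OLD=8 → NEW=0, ERR=8
(0,1): OLD=31/2 → NEW=0, ERR=31/2
(0,2): OLD=217/32 → NEW=0, ERR=217/32
(0,3): OLD=5615/512 → NEW=0, ERR=5615/512
(0,4): OLD=39305/8192 → NEW=0, ERR=39305/8192
(0,5): OLD=275135/131072 → NEW=0, ERR=275135/131072
(0,6): OLD=27091769/2097152 → NEW=0, ERR=27091769/2097152
(1,0): OLD=1581/32 → NEW=0, ERR=1581/32
(1,1): OLD=20539/256 → NEW=0, ERR=20539/256
(1,2): OLD=780247/8192 → NEW=0, ERR=780247/8192
(1,3): OLD=2864587/32768 → NEW=0, ERR=2864587/32768
(1,4): OLD=190473281/2097152 → NEW=0, ERR=190473281/2097152
(1,5): OLD=1377642001/16777216 → NEW=0, ERR=1377642001/16777216
(1,6): OLD=22036671199/268435456 → NEW=0, ERR=22036671199/268435456
(2,0): OLD=493497/4096 → NEW=0, ERR=493497/4096
(2,1): OLD=24081795/131072 → NEW=255, ERR=-9341565/131072
(2,2): OLD=234857801/2097152 → NEW=0, ERR=234857801/2097152
(2,3): OLD=3075203905/16777216 → NEW=255, ERR=-1202986175/16777216
(2,4): OLD=14881059985/134217728 → NEW=0, ERR=14881059985/134217728
(2,5): OLD=761224111707/4294967296 → NEW=255, ERR=-333992548773/4294967296
(2,6): OLD=5275220345645/68719476736 → NEW=0, ERR=5275220345645/68719476736
(3,0): OLD=329856041/2097152 → NEW=255, ERR=-204917719/2097152
(3,1): OLD=1568785397/16777216 → NEW=0, ERR=1568785397/16777216
(3,2): OLD=24428563759/134217728 → NEW=255, ERR=-9796956881/134217728
(3,3): OLD=47484138393/536870912 → NEW=0, ERR=47484138393/536870912
(3,4): OLD=11976476448809/68719476736 → NEW=255, ERR=-5546990118871/68719476736
(3,5): OLD=42170133104779/549755813888 → NEW=0, ERR=42170133104779/549755813888
(3,6): OLD=1633329071269973/8796093022208 → NEW=255, ERR=-609674649393067/8796093022208
(4,0): OLD=42143674951/268435456 → NEW=255, ERR=-26307366329/268435456
(4,1): OLD=599369400347/4294967296 → NEW=255, ERR=-495847260133/4294967296
(4,2): OLD=7497900738933/68719476736 → NEW=0, ERR=7497900738933/68719476736
(4,3): OLD=122968047465367/549755813888 → NEW=255, ERR=-17219685076073/549755813888
(4,4): OLD=642036052702869/4398046511104 → NEW=255, ERR=-479465807628651/4398046511104
(4,5): OLD=15654886376551701/140737488355328 → NEW=0, ERR=15654886376551701/140737488355328
(4,6): OLD=436397356576250147/2251799813685248 → NEW=255, ERR=-137811595913488093/2251799813685248
(5,0): OLD=10083044783745/68719476736 → NEW=255, ERR=-7440421783935/68719476736
(5,1): OLD=74154327602347/549755813888 → NEW=255, ERR=-66033404939093/549755813888
(5,2): OLD=740886647450013/4398046511104 → NEW=255, ERR=-380615212881507/4398046511104
(5,3): OLD=4881061583362545/35184372088832 → NEW=255, ERR=-4090953299289615/35184372088832
(5,4): OLD=326424958837074363/2251799813685248 → NEW=255, ERR=-247783993652663877/2251799813685248
(5,5): OLD=3212514523645794315/18014398509481984 → NEW=255, ERR=-1381157096272111605/18014398509481984
(5,6): OLD=46198719433006932037/288230376151711744 → NEW=255, ERR=-27300026485679562683/288230376151711744
(6,0): OLD=1553772587999785/8796093022208 → NEW=255, ERR=-689231132663255/8796093022208
(6,1): OLD=20433641615875773/140737488355328 → NEW=255, ERR=-15454417914732867/140737488355328
(6,2): OLD=307608404378090391/2251799813685248 → NEW=255, ERR=-266600548111647849/2251799813685248
(6,3): OLD=2392788500588282569/18014398509481984 → NEW=255, ERR=-2200883119329623351/18014398509481984
(6,4): OLD=4882607649712855131/36028797018963968 → NEW=255, ERR=-4304735590122956709/36028797018963968
(6,5): OLD=646242139047766316455/4611686018427387904 → NEW=255, ERR=-529737795651217599065/4611686018427387904
(6,6): OLD=11536918381997458978849/73786976294838206464 → NEW=255, ERR=-7278760573186283669471/73786976294838206464
Row 0: .......
Row 1: .......
Row 2: .#.#.#.
Row 3: #.#.#.#
Row 4: ##.##.#
Row 5: #######
Row 6: #######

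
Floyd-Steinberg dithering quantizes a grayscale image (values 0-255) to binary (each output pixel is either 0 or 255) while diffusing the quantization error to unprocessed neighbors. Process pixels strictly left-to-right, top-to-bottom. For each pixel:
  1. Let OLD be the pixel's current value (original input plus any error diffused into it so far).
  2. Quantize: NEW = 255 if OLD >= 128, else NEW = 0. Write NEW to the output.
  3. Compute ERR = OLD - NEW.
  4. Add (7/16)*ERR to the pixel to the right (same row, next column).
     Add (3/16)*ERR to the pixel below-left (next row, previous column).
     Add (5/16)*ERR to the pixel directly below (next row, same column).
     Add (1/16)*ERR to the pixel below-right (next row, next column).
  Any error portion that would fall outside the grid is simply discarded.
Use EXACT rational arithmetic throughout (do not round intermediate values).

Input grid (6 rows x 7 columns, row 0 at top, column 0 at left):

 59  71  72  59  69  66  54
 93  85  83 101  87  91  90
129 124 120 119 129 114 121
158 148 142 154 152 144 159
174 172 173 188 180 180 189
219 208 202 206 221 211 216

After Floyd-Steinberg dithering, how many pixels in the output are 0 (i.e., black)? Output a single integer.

(0,0): OLD=59 → NEW=0, ERR=59
(0,1): OLD=1549/16 → NEW=0, ERR=1549/16
(0,2): OLD=29275/256 → NEW=0, ERR=29275/256
(0,3): OLD=446589/4096 → NEW=0, ERR=446589/4096
(0,4): OLD=7648107/65536 → NEW=0, ERR=7648107/65536
(0,5): OLD=122742765/1048576 → NEW=0, ERR=122742765/1048576
(0,6): OLD=1765169019/16777216 → NEW=0, ERR=1765169019/16777216
(1,0): OLD=33175/256 → NEW=255, ERR=-32105/256
(1,1): OLD=175137/2048 → NEW=0, ERR=175137/2048
(1,2): OLD=11969717/65536 → NEW=255, ERR=-4741963/65536
(1,3): OLD=34719569/262144 → NEW=255, ERR=-32127151/262144
(1,4): OLD=1654461203/16777216 → NEW=0, ERR=1654461203/16777216
(1,5): OLD=26540849283/134217728 → NEW=255, ERR=-7684671357/134217728
(1,6): OLD=225798663501/2147483648 → NEW=0, ERR=225798663501/2147483648
(2,0): OLD=3468283/32768 → NEW=0, ERR=3468283/32768
(2,1): OLD=184156537/1048576 → NEW=255, ERR=-83230343/1048576
(2,2): OLD=755440811/16777216 → NEW=0, ERR=755440811/16777216
(2,3): OLD=15350328851/134217728 → NEW=0, ERR=15350328851/134217728
(2,4): OLD=205576512643/1073741824 → NEW=255, ERR=-68227652477/1073741824
(2,5): OLD=3236216355201/34359738368 → NEW=0, ERR=3236216355201/34359738368
(2,6): OLD=105270585179543/549755813888 → NEW=255, ERR=-34917147361897/549755813888
(3,0): OLD=2956034379/16777216 → NEW=255, ERR=-1322155701/16777216
(3,1): OLD=13928506735/134217728 → NEW=0, ERR=13928506735/134217728
(3,2): OLD=234028680125/1073741824 → NEW=255, ERR=-39775484995/1073741824
(3,3): OLD=706237466971/4294967296 → NEW=255, ERR=-388979193509/4294967296
(3,4): OLD=64501957729611/549755813888 → NEW=0, ERR=64501957729611/549755813888
(3,5): OLD=918682203783697/4398046511104 → NEW=255, ERR=-202819656547823/4398046511104
(3,6): OLD=8786442527403663/70368744177664 → NEW=0, ERR=8786442527403663/70368744177664
(4,0): OLD=362561446917/2147483648 → NEW=255, ERR=-185046883323/2147483648
(4,1): OLD=5320938515137/34359738368 → NEW=255, ERR=-3440794768703/34359738368
(4,2): OLD=58888311902447/549755813888 → NEW=0, ERR=58888311902447/549755813888
(4,3): OLD=995038906258933/4398046511104 → NEW=255, ERR=-126462954072587/4398046511104
(4,4): OLD=6677218959429583/35184372088832 → NEW=255, ERR=-2294795923222577/35184372088832
(4,5): OLD=188924845954331599/1125899906842624 → NEW=255, ERR=-98179630290537521/1125899906842624
(4,6): OLD=3368457476374382681/18014398509481984 → NEW=255, ERR=-1225214143543523239/18014398509481984
(5,0): OLD=95270388269523/549755813888 → NEW=255, ERR=-44917344271917/549755813888
(5,1): OLD=684597645398129/4398046511104 → NEW=255, ERR=-436904214933391/4398046511104
(5,2): OLD=6345939351420263/35184372088832 → NEW=255, ERR=-2626075531231897/35184372088832
(5,3): OLD=44705553857676195/281474976710656 → NEW=255, ERR=-27070565203541085/281474976710656
(5,4): OLD=2529125490066560929/18014398509481984 → NEW=255, ERR=-2064546129851344991/18014398509481984
(5,5): OLD=16829919046244116113/144115188075855872 → NEW=0, ERR=16829919046244116113/144115188075855872
(5,6): OLD=554295964894936974175/2305843009213693952 → NEW=255, ERR=-33694002454554983585/2305843009213693952
Output grid:
  Row 0: .......  (7 black, running=7)
  Row 1: #.##.#.  (3 black, running=10)
  Row 2: .#..#.#  (4 black, running=14)
  Row 3: #.##.#.  (3 black, running=17)
  Row 4: ##.####  (1 black, running=18)
  Row 5: #####.#  (1 black, running=19)

Answer: 19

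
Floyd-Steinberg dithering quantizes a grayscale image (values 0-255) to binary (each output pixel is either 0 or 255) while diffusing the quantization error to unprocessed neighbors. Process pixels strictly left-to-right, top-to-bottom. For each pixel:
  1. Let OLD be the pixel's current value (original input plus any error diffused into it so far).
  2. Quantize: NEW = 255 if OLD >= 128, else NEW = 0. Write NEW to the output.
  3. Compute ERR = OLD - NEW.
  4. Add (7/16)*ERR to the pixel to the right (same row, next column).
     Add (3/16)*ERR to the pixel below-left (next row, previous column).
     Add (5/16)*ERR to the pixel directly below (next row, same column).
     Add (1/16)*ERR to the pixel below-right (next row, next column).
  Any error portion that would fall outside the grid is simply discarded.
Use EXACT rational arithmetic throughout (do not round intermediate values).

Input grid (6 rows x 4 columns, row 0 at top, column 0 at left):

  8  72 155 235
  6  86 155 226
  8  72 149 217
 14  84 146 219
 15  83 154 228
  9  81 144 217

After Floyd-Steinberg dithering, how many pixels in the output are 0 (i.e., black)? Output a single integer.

Answer: 12

Derivation:
(0,0): OLD=8 → NEW=0, ERR=8
(0,1): OLD=151/2 → NEW=0, ERR=151/2
(0,2): OLD=6017/32 → NEW=255, ERR=-2143/32
(0,3): OLD=105319/512 → NEW=255, ERR=-25241/512
(1,0): OLD=725/32 → NEW=0, ERR=725/32
(1,1): OLD=27507/256 → NEW=0, ERR=27507/256
(1,2): OLD=1446351/8192 → NEW=255, ERR=-642609/8192
(1,3): OLD=22556121/131072 → NEW=255, ERR=-10867239/131072
(2,0): OLD=144289/4096 → NEW=0, ERR=144289/4096
(2,1): OLD=14116123/131072 → NEW=0, ERR=14116123/131072
(2,2): OLD=42670207/262144 → NEW=255, ERR=-24176513/262144
(2,3): OLD=611692499/4194304 → NEW=255, ERR=-457855021/4194304
(3,0): OLD=94794737/2097152 → NEW=0, ERR=94794737/2097152
(3,1): OLD=4105064943/33554432 → NEW=0, ERR=4105064943/33554432
(3,2): OLD=84270846417/536870912 → NEW=255, ERR=-52631236143/536870912
(3,3): OLD=1170236310583/8589934592 → NEW=255, ERR=-1020197010377/8589934592
(4,0): OLD=27951837469/536870912 → NEW=0, ERR=27951837469/536870912
(4,1): OLD=551703186551/4294967296 → NEW=255, ERR=-543513473929/4294967296
(4,2): OLD=7336216902519/137438953472 → NEW=0, ERR=7336216902519/137438953472
(4,3): OLD=457641463300721/2199023255552 → NEW=255, ERR=-103109466865039/2199023255552
(5,0): OLD=106008367597/68719476736 → NEW=0, ERR=106008367597/68719476736
(5,1): OLD=121807166117051/2199023255552 → NEW=0, ERR=121807166117051/2199023255552
(5,2): OLD=184952806142685/1099511627776 → NEW=255, ERR=-95422658940195/1099511627776
(5,3): OLD=5900923654228923/35184372088832 → NEW=255, ERR=-3071091228423237/35184372088832
Output grid:
  Row 0: ..##  (2 black, running=2)
  Row 1: ..##  (2 black, running=4)
  Row 2: ..##  (2 black, running=6)
  Row 3: ..##  (2 black, running=8)
  Row 4: .#.#  (2 black, running=10)
  Row 5: ..##  (2 black, running=12)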